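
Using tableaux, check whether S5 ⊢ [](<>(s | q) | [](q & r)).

Tableau for the negation ~[](<>(s | q) | [](q & r)):
1. ~[](<>(s | q) | [](q & r)), w0
2. ~(<>(s | q) | [](q & r)), w1
3. ~<>(s | q), w1
4. ~[](q & r), w1
5. ~(s | q), w0
6. ~s, w0
7. ~q, w0
8. ~(s | q), w1
9. ~s, w1
10. ~q, w1
11. ~(q & r), w2
12. ~(s | q), w2
13. ~s, w2
14. ~q, w2
15. ~r, w2
Accessibility: w0Rw0, w0Rw1, w0Rw2, w1Rw0, w1Rw1, w1Rw2, w2Rw0, w2Rw1, w2Rw2
The negation has an open branch (countermodel exists).

Invalid (countermodel exists)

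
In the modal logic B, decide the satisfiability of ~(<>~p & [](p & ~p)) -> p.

1. ~(<>~p & [](p & ~p)) -> p, u
2. p, u
Accessibility: uRu

Yes, satisfiable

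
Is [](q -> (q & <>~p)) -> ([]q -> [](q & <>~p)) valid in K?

Valid in K

Tableau for the negation ~([](q -> (q & <>~p)) -> ([]q -> [](q & <>~p))):
1. ~([](q -> (q & <>~p)) -> ([]q -> [](q & <>~p))), u
2. [](q -> (q & <>~p)), u
3. ~([]q -> [](q & <>~p)), u
4. []q, u
5. ~[](q & <>~p), u
6. ~(q & <>~p), v
7. q -> (q & <>~p), v
8. q, v
9. ~<>~p, v
10. q & <>~p, v
11. <>~p, v
12. ~p, w
13. p, w
Accessibility: uRv, vRw
Branch closes: p and ~p both at w.
All branches of the negation close; one closing branch shown above.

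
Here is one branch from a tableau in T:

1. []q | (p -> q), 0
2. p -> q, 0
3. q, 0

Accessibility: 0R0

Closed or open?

No atom appears with both signs at the same world.

Not closed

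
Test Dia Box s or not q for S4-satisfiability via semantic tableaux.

Satisfiable

1. Dia Box s or not q, u
2. not q, u
Accessibility: uRu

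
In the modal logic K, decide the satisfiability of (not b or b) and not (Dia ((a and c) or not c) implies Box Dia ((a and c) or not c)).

Satisfiable

1. (not b or b) and not (Dia ((a and c) or not c) implies Box Dia ((a and c) or not c)), u
2. not b or b, u
3. not (Dia ((a and c) or not c) implies Box Dia ((a and c) or not c)), u
4. Dia ((a and c) or not c), u
5. not Box Dia ((a and c) or not c), u
6. b, u
7. (a and c) or not c, v
8. not c, v
9. not Dia ((a and c) or not c), w
Accessibility: uRv, uRw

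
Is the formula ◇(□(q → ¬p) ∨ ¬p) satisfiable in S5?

1. ◇(□(q → ¬p) ∨ ¬p), u
2. □(q → ¬p) ∨ ¬p, v
3. ¬p, v
Accessibility: uRu, uRv, vRu, vRv

Satisfiable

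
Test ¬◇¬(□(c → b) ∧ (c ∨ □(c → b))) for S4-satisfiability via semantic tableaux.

Yes, satisfiable

1. ¬◇¬(□(c → b) ∧ (c ∨ □(c → b))), w0
2. □(c → b) ∧ (c ∨ □(c → b)), w0   [¬◇-rule on 1 via w0Rw0]
3. □(c → b), w0   [∧-rule on 2]
4. c ∨ □(c → b), w0   [∧-rule on 2]
5. c → b, w0   [□-rule on 3 via w0Rw0]
6. b, w0   [→-rule on 5 (branches; this branch)]
Accessibility: w0Rw0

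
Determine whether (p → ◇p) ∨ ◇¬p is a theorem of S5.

Valid

Tableau for the negation ¬((p → ◇p) ∨ ◇¬p):
1. ¬((p → ◇p) ∨ ◇¬p), w0
2. ¬(p → ◇p), w0
3. ¬◇¬p, w0
4. p, w0
5. ¬◇p, w0
6. ¬p, w0
Accessibility: w0Rw0
Branch closes: p and ¬p both at w0.
Every branch of the negation's tableau closes; the branch above is one of them.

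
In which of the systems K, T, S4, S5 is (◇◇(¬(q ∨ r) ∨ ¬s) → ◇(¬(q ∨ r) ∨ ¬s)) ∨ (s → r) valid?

S4, S5

S4-tableau for the negation ¬((◇◇(¬(q ∨ r) ∨ ¬s) → ◇(¬(q ∨ r) ∨ ¬s)) ∨ (s → r)):
1. ¬((◇◇(¬(q ∨ r) ∨ ¬s) → ◇(¬(q ∨ r) ∨ ¬s)) ∨ (s → r)), 0
2. ¬(◇◇(¬(q ∨ r) ∨ ¬s) → ◇(¬(q ∨ r) ∨ ¬s)), 0
3. ¬(s → r), 0
4. ◇◇(¬(q ∨ r) ∨ ¬s), 0
5. ¬◇(¬(q ∨ r) ∨ ¬s), 0
6. s, 0
7. ¬r, 0
8. ¬(¬(q ∨ r) ∨ ¬s), 0
9. q ∨ r, 0
10. q, 0
11. ◇(¬(q ∨ r) ∨ ¬s), 1
12. ¬(¬(q ∨ r) ∨ ¬s), 1
13. q ∨ r, 1
14. s, 1
15. r, 1
16. ¬(q ∨ r) ∨ ¬s, 2
17. ¬(¬(q ∨ r) ∨ ¬s), 2
18. q ∨ r, 2
19. s, 2
20. ¬(q ∨ r), 2
21. ¬q, 2
22. ¬r, 2
23. r, 2
Accessibility: 0R0, 0R1, 0R2, 1R1, 1R2, 2R2
Branch closes: r and ¬r both at 2.
Every branch closes (one shown): valid in S4, hence also in S5 (every theorem of S4 is a theorem of S5).
T-tableau for the negation ¬((◇◇(¬(q ∨ r) ∨ ¬s) → ◇(¬(q ∨ r) ∨ ¬s)) ∨ (s → r)):
1. ¬((◇◇(¬(q ∨ r) ∨ ¬s) → ◇(¬(q ∨ r) ∨ ¬s)) ∨ (s → r)), 0
2. ¬(◇◇(¬(q ∨ r) ∨ ¬s) → ◇(¬(q ∨ r) ∨ ¬s)), 0
3. ¬(s → r), 0
4. ◇◇(¬(q ∨ r) ∨ ¬s), 0
5. ¬◇(¬(q ∨ r) ∨ ¬s), 0
6. s, 0
7. ¬r, 0
8. ¬(¬(q ∨ r) ∨ ¬s), 0
9. q ∨ r, 0
10. q, 0
11. ◇(¬(q ∨ r) ∨ ¬s), 1
12. ¬(¬(q ∨ r) ∨ ¬s), 1
13. q ∨ r, 1
14. s, 1
15. r, 1
16. ¬(q ∨ r) ∨ ¬s, 2
17. ¬s, 2
Accessibility: 0R0, 0R1, 1R1, 1R2, 2R2
Complete open branch: countermodel on a T-frame, so not valid in T, nor in K (the same frame is also a K-frame).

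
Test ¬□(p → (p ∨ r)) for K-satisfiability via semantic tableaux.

1. ¬□(p → (p ∨ r)), u
2. ¬(p → (p ∨ r)), v
3. p, v
4. ¬(p ∨ r), v
5. ¬p, v
6. ¬r, v
Accessibility: uRv
Branch closes: p and ¬p both at v.
All branches of the tableau close; one closing branch shown above.

Unsatisfiable (every branch closes)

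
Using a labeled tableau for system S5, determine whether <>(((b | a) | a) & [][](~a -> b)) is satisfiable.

1. <>(((b | a) | a) & [][](~a -> b)), w0
2. ((b | a) | a) & [][](~a -> b), w1
3. (b | a) | a, w1
4. [][](~a -> b), w1
5. [](~a -> b), w0
6. [](~a -> b), w1
7. ~a -> b, w0
8. ~a -> b, w1
9. a, w1
10. b, w0
11. b, w1
Accessibility: w0Rw0, w0Rw1, w1Rw0, w1Rw1

Satisfiable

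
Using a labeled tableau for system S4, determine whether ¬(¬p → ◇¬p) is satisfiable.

1. ¬(¬p → ◇¬p), u
2. ¬p, u
3. ¬◇¬p, u
4. p, u
Accessibility: uRu
Branch closes: p and ¬p both at u.
Every branch closes; the branch above is one of them.

No, unsatisfiable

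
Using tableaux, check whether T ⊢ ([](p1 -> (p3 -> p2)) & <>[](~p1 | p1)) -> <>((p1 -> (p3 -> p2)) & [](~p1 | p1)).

Valid in T

Tableau for the negation ~(([](p1 -> (p3 -> p2)) & <>[](~p1 | p1)) -> <>((p1 -> (p3 -> p2)) & [](~p1 | p1))):
1. ~(([](p1 -> (p3 -> p2)) & <>[](~p1 | p1)) -> <>((p1 -> (p3 -> p2)) & [](~p1 | p1))), w0
2. [](p1 -> (p3 -> p2)) & <>[](~p1 | p1), w0   [~->-rule on 1]
3. ~<>((p1 -> (p3 -> p2)) & [](~p1 | p1)), w0   [~->-rule on 1]
4. [](p1 -> (p3 -> p2)), w0   [&-rule on 2]
5. <>[](~p1 | p1), w0   [&-rule on 2]
6. ~((p1 -> (p3 -> p2)) & [](~p1 | p1)), w0   [~<>-rule on 3 via w0Rw0]
7. p1 -> (p3 -> p2), w0   [[]-rule on 4 via w0Rw0]
8. ~[](~p1 | p1), w0   [~&-rule on 6 (branches; this branch)]
9. p3 -> p2, w0   [->-rule on 7 (branches; this branch)]
10. p2, w0   [->-rule on 9 (branches; this branch)]
11. [](~p1 | p1), w1   [<>-rule on 5: fresh world w1, w0Rw1]
12. ~((p1 -> (p3 -> p2)) & [](~p1 | p1)), w1   [~<>-rule on 3 via w0Rw1]
13. p1 -> (p3 -> p2), w1   [[]-rule on 4 via w0Rw1]
14. ~p1 | p1, w1   [[]-rule on 11 via w1Rw1]
15. ~[](~p1 | p1), w1   [~&-rule on 12 (branches; this branch)]
16. p3 -> p2, w1   [->-rule on 13 (branches; this branch)]
17. p1, w1   [|-rule on 14 (branches; this branch)]
18. p2, w1   [->-rule on 16 (branches; this branch)]
19. ~(~p1 | p1), w2   [~[]-rule on 8: fresh world w2, w0Rw2]
20. p1, w2   [~|-rule on 19]
21. ~p1, w2   [~|-rule on 19]
Accessibility: w0Rw0, w0Rw1, w0Rw2, w1Rw1, w2Rw2
Branch closes: p1 and ~p1 both at w2.
All branches of the negation close; one closing branch shown above.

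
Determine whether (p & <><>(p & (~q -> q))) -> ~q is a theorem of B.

Tableau for the negation ~((p & <><>(p & (~q -> q))) -> ~q):
1. ~((p & <><>(p & (~q -> q))) -> ~q), u
2. p & <><>(p & (~q -> q)), u
3. q, u
4. p, u
5. <><>(p & (~q -> q)), u
6. <>(p & (~q -> q)), v
7. p & (~q -> q), w
8. p, w
9. ~q -> q, w
10. q, w
Accessibility: uRu, uRv, vRu, vRv, vRw, wRv, wRw
The negation has an open branch (countermodel exists).

Not valid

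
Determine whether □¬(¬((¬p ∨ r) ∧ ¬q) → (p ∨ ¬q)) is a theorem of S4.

Tableau for the negation ¬□¬(¬((¬p ∨ r) ∧ ¬q) → (p ∨ ¬q)):
1. ¬□¬(¬((¬p ∨ r) ∧ ¬q) → (p ∨ ¬q)), 0
2. ¬((¬p ∨ r) ∧ ¬q) → (p ∨ ¬q), 1   [¬□-rule on 1: fresh world 1, 0R1]
3. p ∨ ¬q, 1   [→-rule on 2 (branches; this branch)]
4. ¬q, 1   [∨-rule on 3 (branches; this branch)]
Accessibility: 0R0, 0R1, 1R1
The negation has an open branch (countermodel exists).

Invalid (countermodel exists)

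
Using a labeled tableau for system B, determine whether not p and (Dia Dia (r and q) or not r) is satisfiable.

1. not p and (Dia Dia (r and q) or not r), u
2. not p, u
3. Dia Dia (r and q) or not r, u
4. not r, u
Accessibility: uRu

Yes, satisfiable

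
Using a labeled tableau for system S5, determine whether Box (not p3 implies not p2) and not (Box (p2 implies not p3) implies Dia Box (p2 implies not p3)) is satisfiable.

1. Box (not p3 implies not p2) and not (Box (p2 implies not p3) implies Dia Box (p2 implies not p3)), w0
2. Box (not p3 implies not p2), w0
3. not (Box (p2 implies not p3) implies Dia Box (p2 implies not p3)), w0
4. Box (p2 implies not p3), w0
5. not Dia Box (p2 implies not p3), w0
6. not p3 implies not p2, w0
7. p2 implies not p3, w0
8. not Box (p2 implies not p3), w0
9. not p2, w0
10. not p3, w0
11. not (p2 implies not p3), w1
12. p2, w1
13. p3, w1
14. not p3 implies not p2, w1
15. p2 implies not p3, w1
16. not Box (p2 implies not p3), w1
17. not p3, w1
Accessibility: w0Rw0, w0Rw1, w1Rw0, w1Rw1
Branch closes: p3 and not p3 both at w1.
(One branch shown.) All branches close.

Unsatisfiable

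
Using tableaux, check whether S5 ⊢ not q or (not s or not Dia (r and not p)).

Tableau for the negation not (not q or (not s or not Dia (r and not p))):
1. not (not q or (not s or not Dia (r and not p))), u
2. q, u   [neg-or-rule on 1]
3. not (not s or not Dia (r and not p)), u   [neg-or-rule on 1]
4. s, u   [neg-or-rule on 3]
5. Dia (r and not p), u   [neg-or-rule on 3]
6. r and not p, v   [Dia-rule on 5: fresh world v, uRv]
7. r, v   [and-rule on 6]
8. not p, v   [and-rule on 6]
Accessibility: uRu, uRv, vRu, vRv
The negation has an open branch (countermodel exists).

Invalid (countermodel exists)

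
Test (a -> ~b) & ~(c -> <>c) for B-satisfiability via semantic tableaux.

1. (a -> ~b) & ~(c -> <>c), u
2. a -> ~b, u
3. ~(c -> <>c), u
4. c, u
5. ~<>c, u
6. ~c, u
Accessibility: uRu
Branch closes: c and ~c both at u.
All branches of the tableau close; one closing branch shown above.

No, unsatisfiable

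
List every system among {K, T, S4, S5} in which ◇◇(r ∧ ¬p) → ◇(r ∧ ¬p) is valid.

S4, S5

S4-tableau for the negation ¬(◇◇(r ∧ ¬p) → ◇(r ∧ ¬p)):
1. ¬(◇◇(r ∧ ¬p) → ◇(r ∧ ¬p)), u
2. ◇◇(r ∧ ¬p), u
3. ¬◇(r ∧ ¬p), u
4. ¬(r ∧ ¬p), u
5. p, u
6. ◇(r ∧ ¬p), v
7. ¬(r ∧ ¬p), v
8. p, v
9. r ∧ ¬p, w
10. r, w
11. ¬p, w
12. ¬(r ∧ ¬p), w
13. p, w
Accessibility: uRu, uRv, uRw, vRv, vRw, wRw
Branch closes: p and ¬p both at w.
Every branch closes (one shown): valid in S4, hence also in S5 (every theorem of S4 is a theorem of S5).
T-tableau for the negation ¬(◇◇(r ∧ ¬p) → ◇(r ∧ ¬p)):
1. ¬(◇◇(r ∧ ¬p) → ◇(r ∧ ¬p)), u
2. ◇◇(r ∧ ¬p), u
3. ¬◇(r ∧ ¬p), u
4. ¬(r ∧ ¬p), u
5. p, u
6. ◇(r ∧ ¬p), v
7. ¬(r ∧ ¬p), v
8. p, v
9. r ∧ ¬p, w
10. r, w
11. ¬p, w
Accessibility: uRu, uRv, vRv, vRw, wRw
Complete open branch: countermodel on a T-frame, so not valid in T, nor in K (the same frame is also a K-frame).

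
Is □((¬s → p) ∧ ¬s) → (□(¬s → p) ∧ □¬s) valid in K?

Tableau for the negation ¬(□((¬s → p) ∧ ¬s) → (□(¬s → p) ∧ □¬s)):
1. ¬(□((¬s → p) ∧ ¬s) → (□(¬s → p) ∧ □¬s)), u
2. □((¬s → p) ∧ ¬s), u
3. ¬(□(¬s → p) ∧ □¬s), u
4. ¬□(¬s → p), u
5. ¬(¬s → p), v
6. ¬s, v
7. ¬p, v
8. (¬s → p) ∧ ¬s, v
9. ¬s → p, v
10. p, v
Accessibility: uRv
Branch closes: p and ¬p both at v.
All branches of the negation close; one closing branch shown above.

Valid in K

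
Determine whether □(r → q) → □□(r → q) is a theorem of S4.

Yes, valid

Tableau for the negation ¬(□(r → q) → □□(r → q)):
1. ¬(□(r → q) → □□(r → q)), u
2. □(r → q), u
3. ¬□□(r → q), u
4. r → q, u
5. q, u
6. ¬□(r → q), v
7. r → q, v
8. q, v
9. ¬(r → q), w
10. r, w
11. ¬q, w
12. r → q, w
13. q, w
Accessibility: uRu, uRv, uRw, vRv, vRw, wRw
Branch closes: q and ¬q both at w.
Every branch of the negation's tableau closes; the branch above is one of them.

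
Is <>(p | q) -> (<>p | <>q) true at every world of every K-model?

Tableau for the negation ~(<>(p | q) -> (<>p | <>q)):
1. ~(<>(p | q) -> (<>p | <>q)), w0
2. <>(p | q), w0
3. ~(<>p | <>q), w0
4. ~<>p, w0
5. ~<>q, w0
6. p | q, w1
7. ~p, w1
8. ~q, w1
9. q, w1
Accessibility: w0Rw1
Branch closes: q and ~q both at w1.
All branches of the negation close; one closing branch shown above.

Valid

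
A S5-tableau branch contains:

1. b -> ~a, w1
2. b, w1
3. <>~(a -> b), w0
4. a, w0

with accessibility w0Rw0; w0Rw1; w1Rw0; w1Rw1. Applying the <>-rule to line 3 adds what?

a fresh world w2 with w0Rw2, and ~(a -> b) at w2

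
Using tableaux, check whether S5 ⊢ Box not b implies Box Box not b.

Tableau for the negation not (Box not b implies Box Box not b):
1. not (Box not b implies Box Box not b), w0
2. Box not b, w0   [neg-implies-rule on 1]
3. not Box Box not b, w0   [neg-implies-rule on 1]
4. not b, w0   [Box-rule on 2 via w0Rw0]
5. not Box not b, w1   [neg-Box-rule on 3: fresh world w1, w0Rw1]
6. not b, w1   [Box-rule on 2 via w0Rw1]
7. b, w2   [neg-Box-rule on 5: fresh world w2, w1Rw2]
8. not b, w2   [Box-rule on 2 via w0Rw2]
Accessibility: w0Rw0, w0Rw1, w0Rw2, w1Rw0, w1Rw1, w1Rw2, w2Rw0, w2Rw1, w2Rw2
Branch closes: b and not b both at w2.
All branches of the negation close; one closing branch shown above.

Valid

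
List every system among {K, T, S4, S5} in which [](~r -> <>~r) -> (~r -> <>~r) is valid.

T, S4, S5

K-tableau for the negation ~([](~r -> <>~r) -> (~r -> <>~r)):
1. ~([](~r -> <>~r) -> (~r -> <>~r)), u
2. [](~r -> <>~r), u
3. ~(~r -> <>~r), u
4. ~r, u
5. ~<>~r, u
Complete open branch: countermodel on a K-frame, so not valid in K.
T-tableau for the negation ~([](~r -> <>~r) -> (~r -> <>~r)):
1. ~([](~r -> <>~r) -> (~r -> <>~r)), u
2. [](~r -> <>~r), u
3. ~(~r -> <>~r), u
4. ~r, u
5. ~<>~r, u
6. ~r -> <>~r, u
7. r, u
Accessibility: uRu
Branch closes: r and ~r both at u.
Every branch closes (one shown): valid in T, hence also in S4, S5 (every theorem of T is a theorem of S4 and S5).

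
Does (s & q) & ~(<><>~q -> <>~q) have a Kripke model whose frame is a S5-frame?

1. (s & q) & ~(<><>~q -> <>~q), u
2. s & q, u   [&-rule on 1]
3. ~(<><>~q -> <>~q), u   [&-rule on 1]
4. s, u   [&-rule on 2]
5. q, u   [&-rule on 2]
6. <><>~q, u   [~->-rule on 3]
7. ~<>~q, u   [~->-rule on 3]
8. <>~q, v   [<>-rule on 6: fresh world v, uRv]
9. q, v   [~<>-rule on 7 via uRv]
10. ~q, w   [<>-rule on 8: fresh world w, vRw]
11. q, w   [~<>-rule on 7 via uRw]
Accessibility: uRu, uRv, uRw, vRu, vRv, vRw, wRu, wRv, wRw
Branch closes: q and ~q both at w.
(One branch shown.) All branches close.

No, unsatisfiable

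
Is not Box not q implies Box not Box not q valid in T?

Invalid (countermodel exists)

Tableau for the negation not (not Box not q implies Box not Box not q):
1. not (not Box not q implies Box not Box not q), u
2. not Box not q, u
3. not Box not Box not q, u
4. q, v
5. Box not q, w
6. not q, w
Accessibility: uRu, uRv, uRw, vRv, wRw
The negation has an open branch (countermodel exists).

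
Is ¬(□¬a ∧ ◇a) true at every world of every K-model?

Tableau for the negation □¬a ∧ ◇a:
1. □¬a ∧ ◇a, w0
2. □¬a, w0   [∧-rule on 1]
3. ◇a, w0   [∧-rule on 1]
4. a, w1   [◇-rule on 3: fresh world w1, w0Rw1]
5. ¬a, w1   [□-rule on 2 via w0Rw1]
Accessibility: w0Rw1
Branch closes: a and ¬a both at w1.
All branches of the negation close; one closing branch shown above.

Yes, valid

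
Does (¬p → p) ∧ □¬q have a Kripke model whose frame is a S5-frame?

1. (¬p → p) ∧ □¬q, w0
2. ¬p → p, w0   [∧-rule on 1]
3. □¬q, w0   [∧-rule on 1]
4. ¬q, w0   [□-rule on 3 via w0Rw0]
5. p, w0   [→-rule on 2 (branches; this branch)]
Accessibility: w0Rw0

Satisfiable (open branch found)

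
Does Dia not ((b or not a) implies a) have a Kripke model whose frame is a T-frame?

1. Dia not ((b or not a) implies a), u
2. not ((b or not a) implies a), v   [Dia-rule on 1: fresh world v, uRv]
3. b or not a, v   [neg-implies-rule on 2]
4. not a, v   [neg-implies-rule on 2]
Accessibility: uRu, uRv, vRv

Satisfiable (open branch found)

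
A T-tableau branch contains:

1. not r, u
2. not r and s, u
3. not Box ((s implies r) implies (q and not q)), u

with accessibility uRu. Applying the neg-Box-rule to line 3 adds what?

a fresh world v with uRv, and not ((s implies r) implies (q and not q)) at v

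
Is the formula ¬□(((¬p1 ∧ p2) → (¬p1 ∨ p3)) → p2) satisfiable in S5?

Satisfiable (open branch found)

1. ¬□(((¬p1 ∧ p2) → (¬p1 ∨ p3)) → p2), 0
2. ¬(((¬p1 ∧ p2) → (¬p1 ∨ p3)) → p2), 1
3. (¬p1 ∧ p2) → (¬p1 ∨ p3), 1
4. ¬p2, 1
5. ¬p1 ∨ p3, 1
6. p3, 1
Accessibility: 0R0, 0R1, 1R0, 1R1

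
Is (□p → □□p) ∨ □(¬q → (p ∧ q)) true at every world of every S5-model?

Valid in S5

Tableau for the negation ¬((□p → □□p) ∨ □(¬q → (p ∧ q))):
1. ¬((□p → □□p) ∨ □(¬q → (p ∧ q))), u
2. ¬(□p → □□p), u
3. ¬□(¬q → (p ∧ q)), u
4. □p, u
5. ¬□□p, u
6. p, u
7. ¬(¬q → (p ∧ q)), v
8. ¬q, v
9. ¬(p ∧ q), v
10. p, v
11. ¬□p, w
12. p, w
13. ¬p, x
14. p, x
Accessibility: uRu, uRv, uRw, uRx, vRu, vRv, vRw, vRx, wRu, wRv, wRw, wRx, xRu, xRv, xRw, xRx
Branch closes: p and ¬p both at x.
All branches of the negation close; one closing branch shown above.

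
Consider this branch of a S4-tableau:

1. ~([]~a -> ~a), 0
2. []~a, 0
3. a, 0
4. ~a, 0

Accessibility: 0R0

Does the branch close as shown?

Both a and ~a appear at 0.

Closed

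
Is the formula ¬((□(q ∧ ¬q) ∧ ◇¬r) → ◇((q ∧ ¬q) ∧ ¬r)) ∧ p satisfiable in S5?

1. ¬((□(q ∧ ¬q) ∧ ◇¬r) → ◇((q ∧ ¬q) ∧ ¬r)) ∧ p, 0
2. ¬((□(q ∧ ¬q) ∧ ◇¬r) → ◇((q ∧ ¬q) ∧ ¬r)), 0
3. p, 0
4. □(q ∧ ¬q) ∧ ◇¬r, 0
5. ¬◇((q ∧ ¬q) ∧ ¬r), 0
6. □(q ∧ ¬q), 0
7. ◇¬r, 0
8. ¬((q ∧ ¬q) ∧ ¬r), 0
9. q ∧ ¬q, 0
10. q, 0
11. ¬q, 0
Accessibility: 0R0
Branch closes: q and ¬q both at 0.
Every branch closes; the branch above is one of them.

Unsatisfiable (every branch closes)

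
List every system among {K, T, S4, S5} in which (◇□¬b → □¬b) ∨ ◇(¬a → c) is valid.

S4-tableau for the negation ¬((◇□¬b → □¬b) ∨ ◇(¬a → c)):
1. ¬((◇□¬b → □¬b) ∨ ◇(¬a → c)), 0
2. ¬(◇□¬b → □¬b), 0   [¬∨-rule on 1]
3. ¬◇(¬a → c), 0   [¬∨-rule on 1]
4. ◇□¬b, 0   [¬→-rule on 2]
5. ¬□¬b, 0   [¬→-rule on 2]
6. ¬(¬a → c), 0   [¬◇-rule on 3 via 0R0]
7. ¬a, 0   [¬→-rule on 6]
8. ¬c, 0   [¬→-rule on 6]
9. □¬b, 1   [◇-rule on 4: fresh world 1, 0R1]
10. ¬(¬a → c), 1   [¬◇-rule on 3 via 0R1]
11. ¬a, 1   [¬→-rule on 10]
12. ¬c, 1   [¬→-rule on 10]
13. ¬b, 1   [□-rule on 9 via 1R1]
14. b, 2   [¬□-rule on 5: fresh world 2, 0R2]
15. ¬(¬a → c), 2   [¬◇-rule on 3 via 0R2]
16. ¬a, 2   [¬→-rule on 15]
17. ¬c, 2   [¬→-rule on 15]
Accessibility: 0R0, 0R1, 0R2, 1R1, 2R2
Complete open branch: countermodel on an S4-frame, so not valid in S4, nor in K, T (the same frame is also a K-frame and a T-frame).
S5-tableau for the negation ¬((◇□¬b → □¬b) ∨ ◇(¬a → c)):
1. ¬((◇□¬b → □¬b) ∨ ◇(¬a → c)), 0
2. ¬(◇□¬b → □¬b), 0   [¬∨-rule on 1]
3. ¬◇(¬a → c), 0   [¬∨-rule on 1]
4. ◇□¬b, 0   [¬→-rule on 2]
5. ¬□¬b, 0   [¬→-rule on 2]
6. ¬(¬a → c), 0   [¬◇-rule on 3 via 0R0]
7. ¬a, 0   [¬→-rule on 6]
8. ¬c, 0   [¬→-rule on 6]
9. □¬b, 1   [◇-rule on 4: fresh world 1, 0R1]
10. ¬(¬a → c), 1   [¬◇-rule on 3 via 0R1]
11. ¬a, 1   [¬→-rule on 10]
12. ¬c, 1   [¬→-rule on 10]
13. ¬b, 0   [□-rule on 9 via 1R0]
14. ¬b, 1   [□-rule on 9 via 1R1]
15. b, 2   [¬□-rule on 5: fresh world 2, 0R2]
16. ¬(¬a → c), 2   [¬◇-rule on 3 via 0R2]
17. ¬a, 2   [¬→-rule on 16]
18. ¬c, 2   [¬→-rule on 16]
19. ¬b, 2   [□-rule on 9 via 1R2]
Accessibility: 0R0, 0R1, 0R2, 1R0, 1R1, 1R2, 2R0, 2R1, 2R2
Branch closes: b and ¬b both at 2.
Every branch closes (one shown): valid in S5.

S5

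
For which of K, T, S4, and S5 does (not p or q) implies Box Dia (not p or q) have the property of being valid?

S5

S4-tableau for the negation not ((not p or q) implies Box Dia (not p or q)):
1. not ((not p or q) implies Box Dia (not p or q)), u
2. not p or q, u   [neg-implies-rule on 1]
3. not Box Dia (not p or q), u   [neg-implies-rule on 1]
4. q, u   [or-rule on 2 (branches; this branch)]
5. not Dia (not p or q), v   [neg-Box-rule on 3: fresh world v, uRv]
6. not (not p or q), v   [neg-Dia-rule on 5 via vRv]
7. p, v   [neg-or-rule on 6]
8. not q, v   [neg-or-rule on 6]
Accessibility: uRu, uRv, vRv
Complete open branch: countermodel on an S4-frame, so not valid in S4, nor in K, T (the same frame is also a K-frame and a T-frame).
S5-tableau for the negation not ((not p or q) implies Box Dia (not p or q)):
1. not ((not p or q) implies Box Dia (not p or q)), u
2. not p or q, u   [neg-implies-rule on 1]
3. not Box Dia (not p or q), u   [neg-implies-rule on 1]
4. q, u   [or-rule on 2 (branches; this branch)]
5. not Dia (not p or q), v   [neg-Box-rule on 3: fresh world v, uRv]
6. not (not p or q), u   [neg-Dia-rule on 5 via vRu]
7. p, u   [neg-or-rule on 6]
8. not q, u   [neg-or-rule on 6]
Accessibility: uRu, uRv, vRu, vRv
Branch closes: q and not q both at u.
Every branch closes (one shown): valid in S5.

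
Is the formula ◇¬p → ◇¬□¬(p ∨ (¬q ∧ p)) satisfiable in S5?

1. ◇¬p → ◇¬□¬(p ∨ (¬q ∧ p)), 0
2. ◇¬□¬(p ∨ (¬q ∧ p)), 0   [→-rule on 1 (branches; this branch)]
3. ¬□¬(p ∨ (¬q ∧ p)), 1   [◇-rule on 2: fresh world 1, 0R1]
4. p ∨ (¬q ∧ p), 2   [¬□-rule on 3: fresh world 2, 1R2]
5. ¬q ∧ p, 2   [∨-rule on 4 (branches; this branch)]
6. ¬q, 2   [∧-rule on 5]
7. p, 2   [∧-rule on 5]
Accessibility: 0R0, 0R1, 0R2, 1R0, 1R1, 1R2, 2R0, 2R1, 2R2

Satisfiable (open branch found)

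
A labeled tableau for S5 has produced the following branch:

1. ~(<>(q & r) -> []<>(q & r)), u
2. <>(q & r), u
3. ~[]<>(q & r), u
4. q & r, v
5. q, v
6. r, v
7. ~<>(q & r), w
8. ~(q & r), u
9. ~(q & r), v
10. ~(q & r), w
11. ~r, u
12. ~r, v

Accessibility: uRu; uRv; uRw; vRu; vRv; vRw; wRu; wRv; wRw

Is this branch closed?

Closed

Both r and ~r appear at v.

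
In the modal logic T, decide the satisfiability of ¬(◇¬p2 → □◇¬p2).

Satisfiable (open branch found)

1. ¬(◇¬p2 → □◇¬p2), w0
2. ◇¬p2, w0
3. ¬□◇¬p2, w0
4. ¬p2, w1
5. ¬◇¬p2, w2
6. p2, w2
Accessibility: w0Rw0, w0Rw1, w0Rw2, w1Rw1, w2Rw2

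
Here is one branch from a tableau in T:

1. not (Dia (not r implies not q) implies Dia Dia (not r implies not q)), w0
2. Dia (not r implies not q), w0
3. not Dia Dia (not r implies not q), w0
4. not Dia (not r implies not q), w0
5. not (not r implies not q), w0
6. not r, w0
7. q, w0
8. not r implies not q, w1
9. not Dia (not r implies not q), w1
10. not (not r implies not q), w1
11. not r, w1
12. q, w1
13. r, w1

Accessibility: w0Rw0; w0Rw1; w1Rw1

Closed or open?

Both r and not r appear at w1.

Closed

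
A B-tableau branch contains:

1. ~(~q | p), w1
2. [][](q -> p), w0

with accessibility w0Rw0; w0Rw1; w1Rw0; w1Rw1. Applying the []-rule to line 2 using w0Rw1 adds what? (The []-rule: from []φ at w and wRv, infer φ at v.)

[](q -> p), w1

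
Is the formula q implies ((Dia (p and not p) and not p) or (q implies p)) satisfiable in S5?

Satisfiable (open branch found)

1. q implies ((Dia (p and not p) and not p) or (q implies p)), 0
2. (Dia (p and not p) and not p) or (q implies p), 0   [implies-rule on 1 (branches; this branch)]
3. q implies p, 0   [or-rule on 2 (branches; this branch)]
4. p, 0   [implies-rule on 3 (branches; this branch)]
Accessibility: 0R0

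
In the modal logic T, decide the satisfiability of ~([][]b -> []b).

Unsatisfiable

1. ~([][]b -> []b), w0
2. [][]b, w0
3. ~[]b, w0
4. []b, w0
5. b, w0
6. ~b, w1
7. []b, w1
8. b, w1
Accessibility: w0Rw0, w0Rw1, w1Rw1
Branch closes: b and ~b both at w1.
All branches of the tableau close; one closing branch shown above.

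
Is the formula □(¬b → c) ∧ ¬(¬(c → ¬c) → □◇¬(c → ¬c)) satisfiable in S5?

Unsatisfiable

1. □(¬b → c) ∧ ¬(¬(c → ¬c) → □◇¬(c → ¬c)), w0
2. □(¬b → c), w0   [∧-rule on 1]
3. ¬(¬(c → ¬c) → □◇¬(c → ¬c)), w0   [∧-rule on 1]
4. ¬(c → ¬c), w0   [¬→-rule on 3]
5. ¬□◇¬(c → ¬c), w0   [¬→-rule on 3]
6. c, w0   [¬→-rule on 4]
7. ¬b → c, w0   [□-rule on 2 via w0Rw0]
8. ¬◇¬(c → ¬c), w1   [¬□-rule on 5: fresh world w1, w0Rw1]
9. ¬b → c, w1   [□-rule on 2 via w0Rw1]
10. c → ¬c, w0   [¬◇-rule on 8 via w1Rw0]
11. c → ¬c, w1   [¬◇-rule on 8 via w1Rw1]
12. c, w1   [→-rule on 9 (branches; this branch)]
13. ¬c, w0   [→-rule on 10 (branches; this branch)]
Accessibility: w0Rw0, w0Rw1, w1Rw0, w1Rw1
Branch closes: c and ¬c both at w0.
All branches of the tableau close; one closing branch shown above.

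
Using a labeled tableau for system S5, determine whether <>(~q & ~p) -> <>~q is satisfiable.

1. <>(~q & ~p) -> <>~q, 0
2. <>~q, 0   [->-rule on 1 (branches; this branch)]
3. ~q, 1   [<>-rule on 2: fresh world 1, 0R1]
Accessibility: 0R0, 0R1, 1R0, 1R1

Satisfiable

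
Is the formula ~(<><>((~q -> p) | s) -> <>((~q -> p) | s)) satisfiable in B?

Satisfiable (open branch found)

1. ~(<><>((~q -> p) | s) -> <>((~q -> p) | s)), 0
2. <><>((~q -> p) | s), 0
3. ~<>((~q -> p) | s), 0
4. ~((~q -> p) | s), 0
5. ~(~q -> p), 0
6. ~s, 0
7. ~q, 0
8. ~p, 0
9. <>((~q -> p) | s), 1
10. ~((~q -> p) | s), 1
11. ~(~q -> p), 1
12. ~s, 1
13. ~q, 1
14. ~p, 1
15. (~q -> p) | s, 2
16. s, 2
Accessibility: 0R0, 0R1, 1R0, 1R1, 1R2, 2R1, 2R2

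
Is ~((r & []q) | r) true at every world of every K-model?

Tableau for the negation (r & []q) | r:
1. (r & []q) | r, 0
2. r, 0
The negation has an open branch (countermodel exists).

No, not valid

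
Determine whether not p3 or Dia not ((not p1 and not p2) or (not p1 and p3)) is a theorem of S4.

Tableau for the negation not (not p3 or Dia not ((not p1 and not p2) or (not p1 and p3))):
1. not (not p3 or Dia not ((not p1 and not p2) or (not p1 and p3))), 0
2. p3, 0   [neg-or-rule on 1]
3. not Dia not ((not p1 and not p2) or (not p1 and p3)), 0   [neg-or-rule on 1]
4. (not p1 and not p2) or (not p1 and p3), 0   [neg-Dia-rule on 3 via 0R0]
5. not p1 and p3, 0   [or-rule on 4 (branches; this branch)]
6. not p1, 0   [and-rule on 5]
Accessibility: 0R0
The negation has an open branch (countermodel exists).

No, not valid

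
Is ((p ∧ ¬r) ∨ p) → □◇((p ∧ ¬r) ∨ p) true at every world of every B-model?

Valid

Tableau for the negation ¬(((p ∧ ¬r) ∨ p) → □◇((p ∧ ¬r) ∨ p)):
1. ¬(((p ∧ ¬r) ∨ p) → □◇((p ∧ ¬r) ∨ p)), u
2. (p ∧ ¬r) ∨ p, u   [¬→-rule on 1]
3. ¬□◇((p ∧ ¬r) ∨ p), u   [¬→-rule on 1]
4. p ∧ ¬r, u   [∨-rule on 2 (branches; this branch)]
5. p, u   [∧-rule on 4]
6. ¬r, u   [∧-rule on 4]
7. ¬◇((p ∧ ¬r) ∨ p), v   [¬□-rule on 3: fresh world v, uRv]
8. ¬((p ∧ ¬r) ∨ p), u   [¬◇-rule on 7 via vRu]
9. ¬(p ∧ ¬r), u   [¬∨-rule on 8]
10. ¬p, u   [¬∨-rule on 8]
Accessibility: uRu, uRv, vRu, vRv
Branch closes: p and ¬p both at u.
Every branch of the negation's tableau closes; the branch above is one of them.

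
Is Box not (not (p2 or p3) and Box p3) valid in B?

Tableau for the negation not Box not (not (p2 or p3) and Box p3):
1. not Box not (not (p2 or p3) and Box p3), u
2. not (p2 or p3) and Box p3, v   [neg-Box-rule on 1: fresh world v, uRv]
3. not (p2 or p3), v   [and-rule on 2]
4. Box p3, v   [and-rule on 2]
5. not p2, v   [neg-or-rule on 3]
6. not p3, v   [neg-or-rule on 3]
7. p3, u   [Box-rule on 4 via vRu]
8. p3, v   [Box-rule on 4 via vRv]
Accessibility: uRu, uRv, vRu, vRv
Branch closes: p3 and not p3 both at v.
All branches of the negation close; one closing branch shown above.

Valid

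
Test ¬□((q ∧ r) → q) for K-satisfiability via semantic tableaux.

1. ¬□((q ∧ r) → q), u
2. ¬((q ∧ r) → q), v   [¬□-rule on 1: fresh world v, uRv]
3. q ∧ r, v   [¬→-rule on 2]
4. ¬q, v   [¬→-rule on 2]
5. q, v   [∧-rule on 3]
6. r, v   [∧-rule on 3]
Accessibility: uRv
Branch closes: q and ¬q both at v.
(One branch shown.) All branches close.

Unsatisfiable (every branch closes)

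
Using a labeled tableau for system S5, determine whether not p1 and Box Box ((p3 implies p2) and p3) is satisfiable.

1. not p1 and Box Box ((p3 implies p2) and p3), u
2. not p1, u
3. Box Box ((p3 implies p2) and p3), u
4. Box ((p3 implies p2) and p3), u
5. (p3 implies p2) and p3, u
6. p3 implies p2, u
7. p3, u
8. p2, u
Accessibility: uRu

Yes, satisfiable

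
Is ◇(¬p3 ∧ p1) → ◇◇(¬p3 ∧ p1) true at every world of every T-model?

Valid in T

Tableau for the negation ¬(◇(¬p3 ∧ p1) → ◇◇(¬p3 ∧ p1)):
1. ¬(◇(¬p3 ∧ p1) → ◇◇(¬p3 ∧ p1)), w0
2. ◇(¬p3 ∧ p1), w0   [¬→-rule on 1]
3. ¬◇◇(¬p3 ∧ p1), w0   [¬→-rule on 1]
4. ¬◇(¬p3 ∧ p1), w0   [¬◇-rule on 3 via w0Rw0]
5. ¬(¬p3 ∧ p1), w0   [¬◇-rule on 4 via w0Rw0]
6. ¬p1, w0   [¬∧-rule on 5 (branches; this branch)]
7. ¬p3 ∧ p1, w1   [◇-rule on 2: fresh world w1, w0Rw1]
8. ¬p3, w1   [∧-rule on 7]
9. p1, w1   [∧-rule on 7]
10. ¬◇(¬p3 ∧ p1), w1   [¬◇-rule on 3 via w0Rw1]
11. ¬(¬p3 ∧ p1), w1   [¬◇-rule on 4 via w0Rw1]
12. ¬p1, w1   [¬∧-rule on 11 (branches; this branch)]
Accessibility: w0Rw0, w0Rw1, w1Rw1
Branch closes: p1 and ¬p1 both at w1.
Every branch of the negation's tableau closes; the branch above is one of them.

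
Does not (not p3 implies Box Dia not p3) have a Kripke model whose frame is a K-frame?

1. not (not p3 implies Box Dia not p3), u
2. not p3, u   [neg-implies-rule on 1]
3. not Box Dia not p3, u   [neg-implies-rule on 1]
4. not Dia not p3, v   [neg-Box-rule on 3: fresh world v, uRv]
Accessibility: uRv

Satisfiable (open branch found)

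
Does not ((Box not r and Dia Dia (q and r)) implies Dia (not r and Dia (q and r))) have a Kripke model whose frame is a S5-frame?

1. not ((Box not r and Dia Dia (q and r)) implies Dia (not r and Dia (q and r))), u
2. Box not r and Dia Dia (q and r), u
3. not Dia (not r and Dia (q and r)), u
4. Box not r, u
5. Dia Dia (q and r), u
6. not (not r and Dia (q and r)), u
7. not r, u
8. not Dia (q and r), u
9. not (q and r), u
10. Dia (q and r), v
11. not (not r and Dia (q and r)), v
12. not r, v
13. not (q and r), v
14. not Dia (q and r), v
15. q and r, w
16. q, w
17. r, w
18. not (not r and Dia (q and r)), w
19. not r, w
Accessibility: uRu, uRv, uRw, vRu, vRv, vRw, wRu, wRv, wRw
Branch closes: r and not r both at w.
(One branch shown.) All branches close.

No, unsatisfiable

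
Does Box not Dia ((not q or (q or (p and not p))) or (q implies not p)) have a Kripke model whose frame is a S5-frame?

1. Box not Dia ((not q or (q or (p and not p))) or (q implies not p)), u
2. not Dia ((not q or (q or (p and not p))) or (q implies not p)), u   [Box-rule on 1 via uRu]
3. not ((not q or (q or (p and not p))) or (q implies not p)), u   [neg-Dia-rule on 2 via uRu]
4. not (not q or (q or (p and not p))), u   [neg-or-rule on 3]
5. not (q implies not p), u   [neg-or-rule on 3]
6. q, u   [neg-or-rule on 4]
7. not (q or (p and not p)), u   [neg-or-rule on 4]
8. p, u   [neg-implies-rule on 5]
9. not q, u   [neg-or-rule on 7]
10. not (p and not p), u   [neg-or-rule on 7]
Accessibility: uRu
Branch closes: q and not q both at u.
Every branch closes; the branch above is one of them.

No, unsatisfiable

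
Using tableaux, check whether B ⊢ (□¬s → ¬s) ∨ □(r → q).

Tableau for the negation ¬((□¬s → ¬s) ∨ □(r → q)):
1. ¬((□¬s → ¬s) ∨ □(r → q)), 0
2. ¬(□¬s → ¬s), 0
3. ¬□(r → q), 0
4. □¬s, 0
5. s, 0
6. ¬s, 0
Accessibility: 0R0
Branch closes: s and ¬s both at 0.
All branches of the negation close; one closing branch shown above.

Valid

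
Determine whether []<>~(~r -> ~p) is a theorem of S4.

Invalid (countermodel exists)

Tableau for the negation ~[]<>~(~r -> ~p):
1. ~[]<>~(~r -> ~p), u
2. ~<>~(~r -> ~p), v
3. ~r -> ~p, v
4. ~p, v
Accessibility: uRu, uRv, vRv
The negation has an open branch (countermodel exists).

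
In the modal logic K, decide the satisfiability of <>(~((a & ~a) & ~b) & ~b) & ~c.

Yes, satisfiable

1. <>(~((a & ~a) & ~b) & ~b) & ~c, u
2. <>(~((a & ~a) & ~b) & ~b), u
3. ~c, u
4. ~((a & ~a) & ~b) & ~b, v
5. ~((a & ~a) & ~b), v
6. ~b, v
7. ~(a & ~a), v
8. a, v
Accessibility: uRv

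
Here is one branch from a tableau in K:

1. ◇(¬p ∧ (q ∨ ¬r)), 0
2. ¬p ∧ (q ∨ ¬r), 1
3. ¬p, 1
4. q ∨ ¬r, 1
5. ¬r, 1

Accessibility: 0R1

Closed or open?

Open

There is no literal clash: for every atom and world, at most one sign appears.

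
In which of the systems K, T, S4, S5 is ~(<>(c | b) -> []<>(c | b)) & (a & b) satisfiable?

S4-tableau for the formula:
1. ~(<>(c | b) -> []<>(c | b)) & (a & b), u
2. ~(<>(c | b) -> []<>(c | b)), u
3. a & b, u
4. <>(c | b), u
5. ~[]<>(c | b), u
6. a, u
7. b, u
8. c | b, v
9. b, v
10. ~<>(c | b), w
11. ~(c | b), w
12. ~c, w
13. ~b, w
Accessibility: uRu, uRv, uRw, vRv, wRw
Complete open branch: satisfiable in S4, hence also in K, T (this S4-model is also a K-model and a T-model).
S5-tableau for the formula:
1. ~(<>(c | b) -> []<>(c | b)) & (a & b), u
2. ~(<>(c | b) -> []<>(c | b)), u
3. a & b, u
4. <>(c | b), u
5. ~[]<>(c | b), u
6. a, u
7. b, u
8. c | b, v
9. b, v
10. ~<>(c | b), w
11. ~(c | b), u
12. ~c, u
13. ~b, u
Accessibility: uRu, uRv, uRw, vRu, vRv, vRw, wRu, wRv, wRw
Branch closes: b and ~b both at u.
Every branch closes (one shown): unsatisfiable in S5.

K, T, S4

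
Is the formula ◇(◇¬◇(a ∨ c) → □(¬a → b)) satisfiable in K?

1. ◇(◇¬◇(a ∨ c) → □(¬a → b)), w0
2. ◇¬◇(a ∨ c) → □(¬a → b), w1
3. □(¬a → b), w1
Accessibility: w0Rw1

Satisfiable (open branch found)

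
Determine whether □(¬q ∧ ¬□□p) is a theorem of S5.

Tableau for the negation ¬□(¬q ∧ ¬□□p):
1. ¬□(¬q ∧ ¬□□p), u
2. ¬(¬q ∧ ¬□□p), v   [¬□-rule on 1: fresh world v, uRv]
3. □□p, v   [¬∧-rule on 2 (branches; this branch)]
4. □p, u   [□-rule on 3 via vRu]
5. □p, v   [□-rule on 3 via vRv]
6. p, u   [□-rule on 4 via uRu]
7. p, v   [□-rule on 4 via uRv]
Accessibility: uRu, uRv, vRu, vRv
The negation has an open branch (countermodel exists).

Not valid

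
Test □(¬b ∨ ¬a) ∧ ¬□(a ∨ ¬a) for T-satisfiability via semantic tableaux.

1. □(¬b ∨ ¬a) ∧ ¬□(a ∨ ¬a), w0
2. □(¬b ∨ ¬a), w0
3. ¬□(a ∨ ¬a), w0
4. ¬b ∨ ¬a, w0
5. ¬a, w0
6. ¬(a ∨ ¬a), w1
7. ¬a, w1
8. a, w1
Accessibility: w0Rw0, w0Rw1, w1Rw1
Branch closes: a and ¬a both at w1.
(One branch shown.) All branches close.

Unsatisfiable (every branch closes)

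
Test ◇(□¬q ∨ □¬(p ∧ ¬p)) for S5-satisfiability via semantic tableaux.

1. ◇(□¬q ∨ □¬(p ∧ ¬p)), 0
2. □¬q ∨ □¬(p ∧ ¬p), 1   [◇-rule on 1: fresh world 1, 0R1]
3. □¬(p ∧ ¬p), 1   [∨-rule on 2 (branches; this branch)]
4. ¬(p ∧ ¬p), 0   [□-rule on 3 via 1R0]
5. ¬(p ∧ ¬p), 1   [□-rule on 3 via 1R1]
6. p, 0   [¬∧-rule on 4 (branches; this branch)]
7. p, 1   [¬∧-rule on 5 (branches; this branch)]
Accessibility: 0R0, 0R1, 1R0, 1R1

Satisfiable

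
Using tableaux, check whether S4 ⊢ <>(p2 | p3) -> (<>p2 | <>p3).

Tableau for the negation ~(<>(p2 | p3) -> (<>p2 | <>p3)):
1. ~(<>(p2 | p3) -> (<>p2 | <>p3)), 0
2. <>(p2 | p3), 0
3. ~(<>p2 | <>p3), 0
4. ~<>p2, 0
5. ~<>p3, 0
6. ~p2, 0
7. ~p3, 0
8. p2 | p3, 1
9. ~p2, 1
10. ~p3, 1
11. p3, 1
Accessibility: 0R0, 0R1, 1R1
Branch closes: p3 and ~p3 both at 1.
All branches of the negation close; one closing branch shown above.

Valid in S4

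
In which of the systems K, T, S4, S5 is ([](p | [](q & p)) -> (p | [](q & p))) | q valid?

T, S4, S5

K-tableau for the negation ~(([](p | [](q & p)) -> (p | [](q & p))) | q):
1. ~(([](p | [](q & p)) -> (p | [](q & p))) | q), 0
2. ~([](p | [](q & p)) -> (p | [](q & p))), 0   [~|-rule on 1]
3. ~q, 0   [~|-rule on 1]
4. [](p | [](q & p)), 0   [~->-rule on 2]
5. ~(p | [](q & p)), 0   [~->-rule on 2]
6. ~p, 0   [~|-rule on 5]
7. ~[](q & p), 0   [~|-rule on 5]
8. ~(q & p), 1   [~[]-rule on 7: fresh world 1, 0R1]
9. p | [](q & p), 1   [[]-rule on 4 via 0R1]
10. ~p, 1   [~&-rule on 8 (branches; this branch)]
11. [](q & p), 1   [|-rule on 9 (branches; this branch)]
Accessibility: 0R1
Complete open branch: countermodel on a K-frame, so not valid in K.
T-tableau for the negation ~(([](p | [](q & p)) -> (p | [](q & p))) | q):
1. ~(([](p | [](q & p)) -> (p | [](q & p))) | q), 0
2. ~([](p | [](q & p)) -> (p | [](q & p))), 0   [~|-rule on 1]
3. ~q, 0   [~|-rule on 1]
4. [](p | [](q & p)), 0   [~->-rule on 2]
5. ~(p | [](q & p)), 0   [~->-rule on 2]
6. ~p, 0   [~|-rule on 5]
7. ~[](q & p), 0   [~|-rule on 5]
8. p | [](q & p), 0   [[]-rule on 4 via 0R0]
9. [](q & p), 0   [|-rule on 8 (branches; this branch)]
10. q & p, 0   [[]-rule on 9 via 0R0]
11. q, 0   [&-rule on 10]
12. p, 0   [&-rule on 10]
Accessibility: 0R0
Branch closes: q and ~q both at 0.
Every branch closes (one shown): valid in T, hence also in S4, S5 (every theorem of T is a theorem of S4 and S5).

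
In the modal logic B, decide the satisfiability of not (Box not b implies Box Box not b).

1. not (Box not b implies Box Box not b), u
2. Box not b, u
3. not Box Box not b, u
4. not b, u
5. not Box not b, v
6. not b, v
7. b, w
Accessibility: uRu, uRv, vRu, vRv, vRw, wRv, wRw

Satisfiable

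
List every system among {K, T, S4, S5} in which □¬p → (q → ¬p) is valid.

T, S4, S5

T-tableau for the negation ¬(□¬p → (q → ¬p)):
1. ¬(□¬p → (q → ¬p)), u
2. □¬p, u
3. ¬(q → ¬p), u
4. q, u
5. p, u
6. ¬p, u
Accessibility: uRu
Branch closes: p and ¬p both at u.
Every branch closes (one shown): valid in T, hence also in S4, S5 (every theorem of T is a theorem of S4 and S5).
K-tableau for the negation ¬(□¬p → (q → ¬p)):
1. ¬(□¬p → (q → ¬p)), u
2. □¬p, u
3. ¬(q → ¬p), u
4. q, u
5. p, u
Complete open branch: countermodel on a K-frame, so not valid in K.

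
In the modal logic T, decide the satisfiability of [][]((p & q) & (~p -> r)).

1. [][]((p & q) & (~p -> r)), u
2. []((p & q) & (~p -> r)), u
3. (p & q) & (~p -> r), u
4. p & q, u
5. ~p -> r, u
6. p, u
7. q, u
8. r, u
Accessibility: uRu

Yes, satisfiable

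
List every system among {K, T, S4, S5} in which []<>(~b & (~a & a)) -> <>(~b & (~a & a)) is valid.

T-tableau for the negation ~([]<>(~b & (~a & a)) -> <>(~b & (~a & a))):
1. ~([]<>(~b & (~a & a)) -> <>(~b & (~a & a))), 0
2. []<>(~b & (~a & a)), 0
3. ~<>(~b & (~a & a)), 0
4. <>(~b & (~a & a)), 0
5. ~(~b & (~a & a)), 0
6. ~(~a & a), 0
7. ~a, 0
8. ~b & (~a & a), 1
9. ~b, 1
10. ~a & a, 1
11. ~a, 1
12. a, 1
Accessibility: 0R0, 0R1, 1R1
Branch closes: a and ~a both at 1.
Every branch closes (one shown): valid in T, hence also in S4, S5 (every theorem of T is a theorem of S4 and S5).
K-tableau for the negation ~([]<>(~b & (~a & a)) -> <>(~b & (~a & a))):
1. ~([]<>(~b & (~a & a)) -> <>(~b & (~a & a))), 0
2. []<>(~b & (~a & a)), 0
3. ~<>(~b & (~a & a)), 0
Complete open branch: countermodel on a K-frame, so not valid in K.

T, S4, S5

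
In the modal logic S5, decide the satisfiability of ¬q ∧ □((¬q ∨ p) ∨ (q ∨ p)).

1. ¬q ∧ □((¬q ∨ p) ∨ (q ∨ p)), w0
2. ¬q, w0
3. □((¬q ∨ p) ∨ (q ∨ p)), w0
4. (¬q ∨ p) ∨ (q ∨ p), w0
5. q ∨ p, w0
6. p, w0
Accessibility: w0Rw0

Yes, satisfiable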